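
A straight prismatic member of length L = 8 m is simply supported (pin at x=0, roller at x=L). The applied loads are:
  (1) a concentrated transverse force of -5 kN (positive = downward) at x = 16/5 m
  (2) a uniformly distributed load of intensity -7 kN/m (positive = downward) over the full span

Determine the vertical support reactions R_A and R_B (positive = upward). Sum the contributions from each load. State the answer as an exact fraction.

Load 1 — point force P=-5 kN at a=16/5 m (b=L-a=24/5):
  R_A = Pb/L = (-5)·(24/5)/8 = -3 kN
  R_B = Pa/L = (-5)·(16/5)/8 = -2 kN
Load 2 — uniform load w=-7 kN/m over full span:
  R_A = wL/2 = (-7)·8/2 = -28 kN
  R_B = wL/2 = (-7)·8/2 = -28 kN
Superposition: R_A = -31 kN, R_B = -30 kN

R_A = -31 kN, R_B = -30 kN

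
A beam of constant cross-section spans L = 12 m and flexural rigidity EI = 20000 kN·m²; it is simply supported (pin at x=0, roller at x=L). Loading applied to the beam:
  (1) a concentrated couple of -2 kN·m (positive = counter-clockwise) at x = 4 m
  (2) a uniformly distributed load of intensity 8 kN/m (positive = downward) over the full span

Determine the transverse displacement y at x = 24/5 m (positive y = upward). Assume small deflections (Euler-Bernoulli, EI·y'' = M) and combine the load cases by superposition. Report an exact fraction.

Load 1 — applied couple M₀=-2 kN·m at a=4 m (b=L-a=8):
  y_1 = (M₀x³/(6L)-M₀(x-a)²/2+C₁x)/EI  [x>a] with C₁=M₀(3b²-L²)/(6L)=-4/3 = ((-2)·(24/5)³/(6·12)-(-2)·((24/5)-4)²/2+(-4/3)·(24/5))/20000 = -69/156250 m
Load 2 — uniform load w=8 kN/m over full span:
  y_2 = -wx(L³-2Lx²+x³)/(24EI) = -8·(24/5)·(12³-2·12·(24/5)²+(24/5)³)/(24·20000) = -40176/390625 m
Superposition: y = Σ y_i = -80697/781250 m ≈ -0.103292 m

y(24/5) = -80697/781250 m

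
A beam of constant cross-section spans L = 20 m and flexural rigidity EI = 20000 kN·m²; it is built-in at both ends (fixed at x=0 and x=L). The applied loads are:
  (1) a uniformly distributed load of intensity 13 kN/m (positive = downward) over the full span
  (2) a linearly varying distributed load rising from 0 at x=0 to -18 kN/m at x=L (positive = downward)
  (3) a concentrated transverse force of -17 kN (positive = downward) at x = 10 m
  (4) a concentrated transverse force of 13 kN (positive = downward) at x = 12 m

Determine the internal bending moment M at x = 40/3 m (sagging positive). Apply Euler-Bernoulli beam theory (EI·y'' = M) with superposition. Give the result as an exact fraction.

Load 1 — uniform load w=13 kN/m over full span:
  M_1 = wLx/2 - wL²/12 - wx²/2 = 13·20·(40/3)/2 - 13·20²/12 - 13·(40/3)²/2 = 1300/9 kN·m
Load 2 — triangular load w₀=-18 kN/m (0→w₀ over full span):
  M_2 = 3w₀Lx/20 - w₀L²/30 - w₀x³/(6L) = 3·(-18)·20·(40/3)/20 - (-18)·20²/30 - (-18)·(40/3)³/(6·20) = -1120/9 kN·m
Load 3 — point force P=-17 kN at a=10 m (b=L-a=10):
  M_3 = Pa²(a+3b)(L-x)/L³ - Pa²b/L²  [x>a] = (-17)·10²·(10+3·10)·(20-(40/3))/20³ - (-17)·10²·10/20² = -85/6 kN·m
Load 4 — point force P=13 kN at a=12 m (b=L-a=8):
  M_4 = Pa²(a+3b)(L-x)/L³ - Pa²b/L²  [x>a] = 13·12²·(12+3·8)·(20-(40/3))/20³ - 13·12²·8/20² = 468/25 kN·m
Superposition: M = Σ M_i = 3683/150 kN·m ≈ 24.553333 kN·m

M(40/3) = 3683/150 kN·m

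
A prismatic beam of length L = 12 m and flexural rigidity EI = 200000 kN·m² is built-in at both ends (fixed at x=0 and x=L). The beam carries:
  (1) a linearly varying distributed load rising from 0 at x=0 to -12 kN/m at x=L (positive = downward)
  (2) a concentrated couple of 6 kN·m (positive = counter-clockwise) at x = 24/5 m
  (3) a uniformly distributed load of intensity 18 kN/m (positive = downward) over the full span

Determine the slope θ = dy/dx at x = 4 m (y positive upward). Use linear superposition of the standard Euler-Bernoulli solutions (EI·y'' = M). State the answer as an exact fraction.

Load 1 — triangular load w₀=-12 kN/m (0→w₀ over full span):
  θ_1 = -w₀(2x(L-x)(L-2x)(x+2L)+x²(L-x)²)/(120LEI) = -(-12)·(2·4·(12-4)·(12-2·4)·(4+2·12)+4²·(12-4)²)/(120·12·200000) = 16/46875 rad
Load 2 — applied couple M₀=6 kN·m at a=24/5 m (b=L-a=36/5):
  θ_2 = (R_Ax²/2 - M_Ax)/EI  [x≤a] with R_A=18/25, M_A=18/25 = ((18/25)·4²/2 - (18/25)·4)/200000 = 9/625000 rad
Load 3 — uniform load w=18 kN/m over full span:
  θ_3 = -wx(L-x)(L-2x)/(12EI) = -18·4·(12-4)·(12-2·4)/(12·200000) = -3/3125 rad
Superposition: θ = Σ θ_i = -1133/1875000 rad ≈ -0.000604 rad

θ(4) = -1133/1875000 rad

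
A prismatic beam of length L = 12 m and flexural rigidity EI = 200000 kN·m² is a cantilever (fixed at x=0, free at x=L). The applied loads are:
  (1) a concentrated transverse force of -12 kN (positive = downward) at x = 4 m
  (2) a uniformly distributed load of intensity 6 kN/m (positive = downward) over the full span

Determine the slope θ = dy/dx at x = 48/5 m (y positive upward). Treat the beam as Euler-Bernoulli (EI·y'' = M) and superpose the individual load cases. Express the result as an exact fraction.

Load 1 — point force P=-12 kN at a=4 m (b=L-a=8):
  θ_1 = -Pa²/(2EI)  [x>a] = -(-12)·4²/(2·200000) = 3/6250 rad
Load 2 — uniform load w=6 kN/m over full span:
  θ_2 = -wx(x²-3Lx+3L²)/(6EI) = -6·(48/5)·((48/5)²-3·12·(48/5)+3·12²)/(6·200000) = -3348/390625 rad
Superposition: θ = Σ θ_i = -6321/781250 rad ≈ -0.008091 rad

θ(48/5) = -6321/781250 rad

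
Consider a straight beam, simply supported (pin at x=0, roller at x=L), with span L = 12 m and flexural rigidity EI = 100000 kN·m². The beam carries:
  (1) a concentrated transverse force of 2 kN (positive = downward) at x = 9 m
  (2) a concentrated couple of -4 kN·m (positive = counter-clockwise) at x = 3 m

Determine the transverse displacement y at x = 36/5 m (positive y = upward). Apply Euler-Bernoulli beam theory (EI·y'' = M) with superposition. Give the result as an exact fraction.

y(36/5) = -9369/12500000 m

Load 1 — point force P=2 kN at a=9 m (b=L-a=3):
  y_1 = -Pbx(L²-b²-x²)/(6LEI)  [x≤a] = -2·3·(36/5)·(12²-3²-(36/5)²)/(6·12·100000) = -6237/12500000 m
Load 2 — applied couple M₀=-4 kN·m at a=3 m (b=L-a=9):
  y_2 = (M₀x³/(6L)-M₀(x-a)²/2+C₁x)/EI  [x>a] with C₁=M₀(3b²-L²)/(6L)=-11/2 = ((-4)·(36/5)³/(6·12)-(-4)·((36/5)-3)²/2+(-11/2)·(36/5))/100000 = -783/3125000 m
Superposition: y = Σ y_i = -9369/12500000 m ≈ -0.000750 m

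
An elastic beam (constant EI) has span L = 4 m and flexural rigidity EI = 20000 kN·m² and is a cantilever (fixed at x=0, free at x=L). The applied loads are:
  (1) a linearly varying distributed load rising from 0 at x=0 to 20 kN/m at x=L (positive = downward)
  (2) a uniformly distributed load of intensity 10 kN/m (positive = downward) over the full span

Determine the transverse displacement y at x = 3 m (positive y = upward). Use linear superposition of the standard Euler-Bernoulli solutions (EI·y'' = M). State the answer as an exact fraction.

y(3) = -4191/160000 m

Load 1 — triangular load w₀=20 kN/m (0→w₀ over full span):
  y_1 = (w₀Lx³/12-w₀L²x²/6-w₀x⁵/(120L))/EI = (20·4·3³/12-20·4²·3²/6-20·3⁵/(120·4))/20000 = -2481/160000 m
Load 2 — uniform load w=10 kN/m over full span:
  y_2 = -wx²(x²-4Lx+6L²)/(24EI) = -10·3²·(3²-4·4·3+6·4²)/(24·20000) = -171/16000 m
Superposition: y = Σ y_i = -4191/160000 m ≈ -0.026194 m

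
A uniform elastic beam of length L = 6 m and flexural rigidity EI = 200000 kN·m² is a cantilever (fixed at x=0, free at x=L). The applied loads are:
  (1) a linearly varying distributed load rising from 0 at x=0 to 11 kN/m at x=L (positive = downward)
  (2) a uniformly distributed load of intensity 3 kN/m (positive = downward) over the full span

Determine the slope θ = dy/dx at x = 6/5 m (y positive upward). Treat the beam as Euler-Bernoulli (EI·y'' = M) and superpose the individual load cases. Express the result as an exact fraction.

Load 1 — triangular load w₀=11 kN/m (0→w₀ over full span):
  θ_1 = (w₀Lx²/4-w₀L²x/3-w₀x⁴/(24L))/EI = (11·6·(6/5)²/4-11·6²·(6/5)/3-11·(6/5)⁴/(24·6))/200000 = -84249/125000000 rad
Load 2 — uniform load w=3 kN/m over full span:
  θ_2 = -wx(x²-3Lx+3L²)/(6EI) = -3·(6/5)·((6/5)²-3·6·(6/5)+3·6²)/(6·200000) = -1647/6250000 rad
Superposition: θ = Σ θ_i = -117189/125000000 rad ≈ -0.000938 rad

θ(6/5) = -117189/125000000 rad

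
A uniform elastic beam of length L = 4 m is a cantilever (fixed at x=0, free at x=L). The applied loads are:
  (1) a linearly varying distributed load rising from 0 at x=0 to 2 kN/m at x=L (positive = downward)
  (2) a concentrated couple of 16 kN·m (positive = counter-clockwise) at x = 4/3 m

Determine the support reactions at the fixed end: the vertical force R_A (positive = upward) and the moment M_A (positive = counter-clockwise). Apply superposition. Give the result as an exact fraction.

R_A = 4 kN, M_A = -16/3 kN·m

Load 1 — triangular load w₀=2 kN/m (0→w₀ over full span):
  R_A = w₀L/2 = 2·4/2 = 4 kN
  M_A = w₀L²/3 = 2·4²/3 = 32/3 kN·m
Load 2 — applied couple M₀=16 kN·m at a=4/3 m (b=L-a=8/3):
  R_A = 0 kN
  M_A = -M₀ = -16 kN·m
Superposition: R_A = 4 kN, M_A = -16/3 kN·m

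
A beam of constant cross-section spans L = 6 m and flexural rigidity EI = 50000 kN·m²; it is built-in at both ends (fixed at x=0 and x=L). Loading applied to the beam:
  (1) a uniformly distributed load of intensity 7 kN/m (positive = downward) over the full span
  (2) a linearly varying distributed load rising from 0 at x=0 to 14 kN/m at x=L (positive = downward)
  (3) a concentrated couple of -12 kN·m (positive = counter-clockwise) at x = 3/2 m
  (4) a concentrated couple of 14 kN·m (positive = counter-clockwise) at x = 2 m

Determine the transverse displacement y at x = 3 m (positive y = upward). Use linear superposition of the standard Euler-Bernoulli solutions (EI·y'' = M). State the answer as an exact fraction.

Load 1 — uniform load w=7 kN/m over full span:
  y_1 = -wx²(L-x)²/(24EI) = -7·3²·(6-3)²/(24·50000) = -189/400000 m
Load 2 — triangular load w₀=14 kN/m (0→w₀ over full span):
  y_2 = -w₀x²(L-x)²(x+2L)/(120LEI) = -14·3²·(6-3)²·(3+2·6)/(120·6·50000) = -189/400000 m
Load 3 — applied couple M₀=-12 kN·m at a=3/2 m (b=L-a=9/2):
  y_3 = (R_Ax³/6 - M_Ax²/2 - M₀(x-a)²/2)/EI  [x>a] with R_A=-9/4, M_A=9/4 = ((-9/4)·3³/6 - (9/4)·3²/2 - (-12)·(3-(3/2))²/2)/50000 = -27/200000 m
Load 4 — applied couple M₀=14 kN·m at a=2 m (b=L-a=4):
  y_4 = (R_Ax³/6 - M_Ax²/2 - M₀(x-a)²/2)/EI  [x>a] with R_A=28/9, M_A=0 = ((28/9)·3³/6 - 0·3²/2 - 14·(3-2)²/2)/50000 = 7/50000 m
Superposition: y = Σ y_i = -47/50000 m ≈ -0.000940 m

y(3) = -47/50000 m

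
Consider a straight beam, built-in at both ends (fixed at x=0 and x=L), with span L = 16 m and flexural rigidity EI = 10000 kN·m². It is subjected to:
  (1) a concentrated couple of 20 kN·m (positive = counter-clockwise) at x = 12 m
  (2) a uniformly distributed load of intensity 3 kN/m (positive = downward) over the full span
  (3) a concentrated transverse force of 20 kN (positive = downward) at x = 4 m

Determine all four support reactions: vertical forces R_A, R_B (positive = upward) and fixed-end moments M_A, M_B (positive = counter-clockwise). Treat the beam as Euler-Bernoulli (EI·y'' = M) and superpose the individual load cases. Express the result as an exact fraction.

Load 1 — applied couple M₀=20 kN·m at a=12 m (b=L-a=4):
  R_A = 6M₀ab/L³ = 6·20·12·4/16³ = 45/32 kN
  M_A = M₀b(2a-b)/L² = 20·4·(2·12-4)/16² = 25/4 kN·m
  R_B = -6M₀ab/L³ = -6·20·12·4/16³ = -45/32 kN
  M_B = M₀a(2b-a)/L² = 20·12·(2·4-12)/16² = -15/4 kN·m
Load 2 — uniform load w=3 kN/m over full span:
  R_A = wL/2 = 3·16/2 = 24 kN
  M_A = wL²/12 = 3·16²/12 = 64 kN·m
  R_B = wL/2 = 3·16/2 = 24 kN
  M_B = -wL²/12 = -3·16²/12 = -64 kN·m
Load 3 — point force P=20 kN at a=4 m (b=L-a=12):
  R_A = Pb²(3a+b)/L³ = 20·12²·(3·4+12)/16³ = 135/8 kN
  M_A = Pab²/L² = 20·4·12²/16² = 45 kN·m
  R_B = Pa²(a+3b)/L³ = 20·4²·(4+3·12)/16³ = 25/8 kN
  M_B = -Pa²b/L² = -20·4²·12/16² = -15 kN·m
Superposition: R_A = 1353/32 kN, M_A = 461/4 kN·m, R_B = 823/32 kN, M_B = -331/4 kN·m

R_A = 1353/32 kN, M_A = 461/4 kN·m, R_B = 823/32 kN, M_B = -331/4 kN·m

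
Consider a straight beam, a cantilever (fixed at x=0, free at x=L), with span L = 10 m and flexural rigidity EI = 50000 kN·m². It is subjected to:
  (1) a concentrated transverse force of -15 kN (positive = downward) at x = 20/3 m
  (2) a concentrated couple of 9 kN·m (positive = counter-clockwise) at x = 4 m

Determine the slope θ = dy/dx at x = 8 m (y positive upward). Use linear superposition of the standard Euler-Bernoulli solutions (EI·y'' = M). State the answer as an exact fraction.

Load 1 — point force P=-15 kN at a=20/3 m (b=L-a=10/3):
  θ_1 = -Pa²/(2EI)  [x>a] = -(-15)·(20/3)²/(2·50000) = 1/150 rad
Load 2 — applied couple M₀=9 kN·m at a=4 m (b=L-a=6):
  θ_2 = M₀a/EI  [x>a] = 9·4/50000 = 9/12500 rad
Superposition: θ = Σ θ_i = 277/37500 rad ≈ 0.007387 rad

θ(8) = 277/37500 rad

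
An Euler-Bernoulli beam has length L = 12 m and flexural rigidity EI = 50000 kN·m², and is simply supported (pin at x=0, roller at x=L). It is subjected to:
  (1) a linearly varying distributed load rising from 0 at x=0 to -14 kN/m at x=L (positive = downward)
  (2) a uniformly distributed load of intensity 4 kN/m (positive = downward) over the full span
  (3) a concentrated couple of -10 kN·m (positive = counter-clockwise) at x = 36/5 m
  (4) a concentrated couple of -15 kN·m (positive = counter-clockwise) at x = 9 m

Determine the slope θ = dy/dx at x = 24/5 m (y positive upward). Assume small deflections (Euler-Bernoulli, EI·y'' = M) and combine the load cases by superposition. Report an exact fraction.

θ(24/5) = 495859/250000000 rad

Load 1 — triangular load w₀=-14 kN/m (0→w₀ over full span):
  θ_1 = -w₀(7L⁴-30L²x²+15x⁴)/(360LEI) = -(-14)·(7·12⁴-30·12²·(24/5)²+15·(24/5)⁴)/(360·12·50000) = 6783/1953125 rad
Load 2 — uniform load w=4 kN/m over full span:
  θ_2 = -w(L³-6Lx²+4x³)/(24EI) = -4·(12³-6·12·(24/5)²+4·(24/5)³)/(24·50000) = -666/390625 rad
Load 3 — applied couple M₀=-10 kN·m at a=36/5 m (b=L-a=24/5):
  θ_3 = (M₀x²/(2L)+C₁)/EI  [x≤a] with C₁=M₀(3b²-L²)/(6L)=52/5 = ((-10)·(24/5)²/(2·12)+(52/5))/50000 = 1/62500 rad
Load 4 — applied couple M₀=-15 kN·m at a=9 m (b=L-a=3):
  θ_4 = (M₀x²/(2L)+C₁)/EI  [x≤a] with C₁=M₀(3b²-L²)/(6L)=195/8 = ((-15)·(24/5)²/(2·12)+(195/8))/50000 = 399/2000000 rad
Superposition: θ = Σ θ_i = 495859/250000000 rad ≈ 0.001983 rad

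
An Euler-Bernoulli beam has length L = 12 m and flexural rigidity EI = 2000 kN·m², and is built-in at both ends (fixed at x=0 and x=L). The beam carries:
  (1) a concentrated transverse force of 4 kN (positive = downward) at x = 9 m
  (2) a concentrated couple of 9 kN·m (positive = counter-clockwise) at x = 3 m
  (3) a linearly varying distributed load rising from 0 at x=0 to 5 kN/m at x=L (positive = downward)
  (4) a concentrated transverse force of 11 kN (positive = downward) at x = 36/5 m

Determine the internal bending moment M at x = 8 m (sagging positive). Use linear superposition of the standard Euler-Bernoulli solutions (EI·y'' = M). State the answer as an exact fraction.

M(8) = 434447/18000 kN·m

Load 1 — point force P=4 kN at a=9 m (b=L-a=3):
  M_1 = Pb²(3a+b)x/L³ - Pab²/L²  [x≤a] = 4·3²·(3·9+3)·8/12³ - 4·9·3²/12² = 11/4 kN·m
Load 2 — applied couple M₀=9 kN·m at a=3 m (b=L-a=9):
  M_2 = R_Ax - M_A - M₀  [x>a] with R_A=27/32, M_A=-27/16 = (27/32)·8 - (-27/16) - 9 = -9/16 kN·m
Load 3 — triangular load w₀=5 kN/m (0→w₀ over full span):
  M_3 = 3w₀Lx/20 - w₀L²/30 - w₀x³/(6L) = 3·5·12·8/20 - 5·12²/30 - 5·8³/(6·12) = 112/9 kN·m
Load 4 — point force P=11 kN at a=36/5 m (b=L-a=24/5):
  M_4 = Pa²(a+3b)(L-x)/L³ - Pa²b/L²  [x>a] = 11·(36/5)²·((36/5)+3·(24/5))·(12-8)/12³ - 11·(36/5)²·(24/5)/12² = 1188/125 kN·m
Superposition: M = Σ M_i = 434447/18000 kN·m ≈ 24.135944 kN·m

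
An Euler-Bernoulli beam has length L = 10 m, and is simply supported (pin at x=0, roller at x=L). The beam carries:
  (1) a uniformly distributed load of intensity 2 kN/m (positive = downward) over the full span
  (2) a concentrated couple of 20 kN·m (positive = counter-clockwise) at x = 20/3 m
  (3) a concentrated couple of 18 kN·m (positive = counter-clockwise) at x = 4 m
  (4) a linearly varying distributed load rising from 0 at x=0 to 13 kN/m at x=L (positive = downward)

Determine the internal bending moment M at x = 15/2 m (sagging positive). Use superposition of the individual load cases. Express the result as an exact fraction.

Load 1 — uniform load w=2 kN/m over full span:
  M_1 = wx(L-x)/2 = 2·(15/2)·(10-(15/2))/2 = 75/4 kN·m
Load 2 — applied couple M₀=20 kN·m at a=20/3 m (b=L-a=10/3):
  M_2 = M₀x/L - M₀  [x>a] = 20·(15/2)/10 - 20 = -5 kN·m
Load 3 — applied couple M₀=18 kN·m at a=4 m (b=L-a=6):
  M_3 = M₀x/L - M₀  [x>a] = 18·(15/2)/10 - 18 = -9/2 kN·m
Load 4 — triangular load w₀=13 kN/m (0→w₀ over full span):
  M_4 = w₀Lx/6 - w₀x³/(6L) = 13·10·(15/2)/6 - 13·(15/2)³/(6·10) = 2275/32 kN·m
Superposition: M = Σ M_i = 2571/32 kN·m ≈ 80.343750 kN·m

M(15/2) = 2571/32 kN·m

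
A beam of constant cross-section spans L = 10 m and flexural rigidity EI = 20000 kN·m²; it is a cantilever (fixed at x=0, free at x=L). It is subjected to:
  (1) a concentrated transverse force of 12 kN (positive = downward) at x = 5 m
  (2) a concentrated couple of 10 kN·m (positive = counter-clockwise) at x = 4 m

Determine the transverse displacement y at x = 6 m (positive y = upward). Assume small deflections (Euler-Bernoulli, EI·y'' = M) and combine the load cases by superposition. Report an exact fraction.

y(6) = -49/2000 m

Load 1 — point force P=12 kN at a=5 m (b=L-a=5):
  y_1 = -Pa²(3x-a)/(6EI)  [x>a] = -12·5²·(3·6-5)/(6·20000) = -13/400 m
Load 2 — applied couple M₀=10 kN·m at a=4 m (b=L-a=6):
  y_2 = M₀a(2x-a)/(2EI)  [x>a] = 10·4·(2·6-4)/(2·20000) = 1/125 m
Superposition: y = Σ y_i = -49/2000 m ≈ -0.024500 m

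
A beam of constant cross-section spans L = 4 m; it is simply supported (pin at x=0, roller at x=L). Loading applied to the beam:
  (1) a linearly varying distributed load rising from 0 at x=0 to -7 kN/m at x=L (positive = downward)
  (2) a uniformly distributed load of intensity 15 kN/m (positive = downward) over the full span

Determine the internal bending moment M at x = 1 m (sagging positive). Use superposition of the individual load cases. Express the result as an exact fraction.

Load 1 — triangular load w₀=-7 kN/m (0→w₀ over full span):
  M_1 = w₀Lx/6 - w₀x³/(6L) = (-7)·4·1/6 - (-7)·1³/(6·4) = -35/8 kN·m
Load 2 — uniform load w=15 kN/m over full span:
  M_2 = wx(L-x)/2 = 15·1·(4-1)/2 = 45/2 kN·m
Superposition: M = Σ M_i = 145/8 kN·m ≈ 18.125000 kN·m

M(1) = 145/8 kN·m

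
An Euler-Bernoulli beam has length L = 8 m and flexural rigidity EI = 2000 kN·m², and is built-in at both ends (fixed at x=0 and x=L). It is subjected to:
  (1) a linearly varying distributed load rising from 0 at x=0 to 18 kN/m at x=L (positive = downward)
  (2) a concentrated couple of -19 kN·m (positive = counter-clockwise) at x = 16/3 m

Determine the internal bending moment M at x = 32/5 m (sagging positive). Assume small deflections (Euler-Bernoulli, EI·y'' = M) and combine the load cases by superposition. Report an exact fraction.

M(32/5) = 2476/375 kN·m

Load 1 — triangular load w₀=18 kN/m (0→w₀ over full span):
  M_1 = 3w₀Lx/20 - w₀L²/30 - w₀x³/(6L) = 3·18·8·(32/5)/20 - 18·8²/30 - 18·(32/5)³/(6·8) = 192/125 kN·m
Load 2 — applied couple M₀=-19 kN·m at a=16/3 m (b=L-a=8/3):
  M_2 = R_Ax - M_A - M₀  [x>a] with R_A=-19/6, M_A=-19/3 = (-19/6)·(32/5) - (-19/3) - (-19) = 76/15 kN·m
Superposition: M = Σ M_i = 2476/375 kN·m ≈ 6.602667 kN·m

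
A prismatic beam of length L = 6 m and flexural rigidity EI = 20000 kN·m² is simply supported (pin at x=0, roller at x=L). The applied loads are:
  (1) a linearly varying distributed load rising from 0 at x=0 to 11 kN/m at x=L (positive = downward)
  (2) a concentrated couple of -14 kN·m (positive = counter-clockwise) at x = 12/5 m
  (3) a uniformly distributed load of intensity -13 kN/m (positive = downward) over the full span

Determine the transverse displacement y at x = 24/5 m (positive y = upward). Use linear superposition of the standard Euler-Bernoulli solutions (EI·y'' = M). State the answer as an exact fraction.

y(24/5) = 31392/9765625 m

Load 1 — triangular load w₀=11 kN/m (0→w₀ over full span):
  y_1 = -w₀x(7L⁴-10L²x²+3x⁴)/(360LEI) = -11·(24/5)·(7·6⁴-10·6²·(24/5)²+3·(24/5)⁴)/(360·6·20000) = -113157/39062500 m
Load 2 — applied couple M₀=-14 kN·m at a=12/5 m (b=L-a=18/5):
  y_2 = (M₀x³/(6L)-M₀(x-a)²/2+C₁x)/EI  [x>a] with C₁=M₀(3b²-L²)/(6L)=-28/25 = ((-14)·(24/5)³/(6·6)-(-14)·((24/5)-(12/5))²/2+(-28/25)·(24/5))/20000 = -63/156250 m
Load 3 — uniform load w=-13 kN/m over full span:
  y_3 = -wx(L³-2Lx²+x³)/(24EI) = -(-13)·(24/5)·(6³-2·6·(24/5)²+(24/5)³)/(24·20000) = 10179/1562500 m
Superposition: y = Σ y_i = 31392/9765625 m ≈ 0.003215 m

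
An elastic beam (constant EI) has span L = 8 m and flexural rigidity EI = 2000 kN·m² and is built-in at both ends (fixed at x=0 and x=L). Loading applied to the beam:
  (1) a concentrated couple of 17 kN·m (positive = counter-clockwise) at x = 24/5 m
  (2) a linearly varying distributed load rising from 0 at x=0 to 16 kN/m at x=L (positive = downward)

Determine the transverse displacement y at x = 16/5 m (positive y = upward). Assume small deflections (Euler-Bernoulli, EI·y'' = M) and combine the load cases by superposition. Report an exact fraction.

Load 1 — applied couple M₀=17 kN·m at a=24/5 m (b=L-a=16/5):
  y_1 = (R_Ax³/6 - M_Ax²/2)/EI  [x≤a] with R_A=153/50, M_A=136/25 = ((153/50)·(16/5)³/6 - (136/25)·(16/5)²/2)/2000 = -2176/390625 m
Load 2 — triangular load w₀=16 kN/m (0→w₀ over full span):
  y_2 = -w₀x²(L-x)²(x+2L)/(120LEI) = -16·(16/5)²·(8-(16/5))²·((16/5)+2·8)/(120·8·2000) = -73728/1953125 m
Superposition: y = Σ y_i = -84608/1953125 m ≈ -0.043319 m

y(16/5) = -84608/1953125 m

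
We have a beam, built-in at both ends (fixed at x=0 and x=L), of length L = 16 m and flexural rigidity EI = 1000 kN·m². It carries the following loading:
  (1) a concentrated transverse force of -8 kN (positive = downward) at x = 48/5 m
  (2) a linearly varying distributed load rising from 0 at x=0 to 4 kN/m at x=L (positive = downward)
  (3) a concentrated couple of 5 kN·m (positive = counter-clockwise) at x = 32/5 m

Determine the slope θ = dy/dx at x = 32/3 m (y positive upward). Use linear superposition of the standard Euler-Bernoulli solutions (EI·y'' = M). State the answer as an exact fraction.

θ(32/3) = 77788/3796875 rad

Load 1 — point force P=-8 kN at a=48/5 m (b=L-a=32/5):
  θ_1 = Pa²(L-x)(2bL-(3b+a)(L-x))/(2L³EI)  [x>a] = (-8)·(48/5)²·(16-(32/3))·(2·(32/5)·16-(3·(32/5)+(48/5))·(16-(32/3)))/(2·16³·1000) = -384/15625 rad
Load 2 — triangular load w₀=4 kN/m (0→w₀ over full span):
  θ_2 = -w₀(2x(L-x)(L-2x)(x+2L)+x²(L-x)²)/(120LEI) = -4·(2·(32/3)·(16-(32/3))·(16-2·(32/3))·((32/3)+2·16)+(32/3)²·(16-(32/3))²)/(120·16·1000) = 7168/151875 rad
Load 3 — applied couple M₀=5 kN·m at a=32/5 m (b=L-a=48/5):
  θ_3 = (R_Ax²/2 - M_Ax - M₀(x-a))/EI  [x>a] with R_A=9/20, M_A=3/5 = ((9/20)·(32/3)²/2 - (3/5)·(32/3) - 5·((32/3)-(32/5)))/1000 = -4/1875 rad
Superposition: θ = Σ θ_i = 77788/3796875 rad ≈ 0.020487 rad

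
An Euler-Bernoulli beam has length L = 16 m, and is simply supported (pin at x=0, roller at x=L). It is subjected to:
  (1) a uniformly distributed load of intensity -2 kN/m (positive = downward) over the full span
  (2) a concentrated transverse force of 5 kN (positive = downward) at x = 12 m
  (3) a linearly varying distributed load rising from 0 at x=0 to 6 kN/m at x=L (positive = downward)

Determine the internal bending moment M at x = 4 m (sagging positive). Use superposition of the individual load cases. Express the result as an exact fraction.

Load 1 — uniform load w=-2 kN/m over full span:
  M_1 = wx(L-x)/2 = (-2)·4·(16-4)/2 = -48 kN·m
Load 2 — point force P=5 kN at a=12 m (b=L-a=4):
  M_2 = Pbx/L  [x≤a] = 5·4·4/16 = 5 kN·m
Load 3 — triangular load w₀=6 kN/m (0→w₀ over full span):
  M_3 = w₀Lx/6 - w₀x³/(6L) = 6·16·4/6 - 6·4³/(6·16) = 60 kN·m
Superposition: M = Σ M_i = 17 kN·m ≈ 17.000000 kN·m

M(4) = 17 kN·m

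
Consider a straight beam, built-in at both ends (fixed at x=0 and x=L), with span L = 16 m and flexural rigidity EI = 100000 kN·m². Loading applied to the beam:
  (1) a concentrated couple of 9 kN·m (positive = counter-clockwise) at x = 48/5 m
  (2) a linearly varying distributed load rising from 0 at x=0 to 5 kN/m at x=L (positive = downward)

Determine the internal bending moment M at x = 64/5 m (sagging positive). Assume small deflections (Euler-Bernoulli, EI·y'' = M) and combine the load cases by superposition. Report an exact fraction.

Load 1 — applied couple M₀=9 kN·m at a=48/5 m (b=L-a=32/5):
  M_1 = R_Ax - M_A - M₀  [x>a] with R_A=81/100, M_A=72/25 = (81/100)·(64/5) - (72/25) - 9 = -189/125 kN·m
Load 2 — triangular load w₀=5 kN/m (0→w₀ over full span):
  M_2 = 3w₀Lx/20 - w₀L²/30 - w₀x³/(6L) = 3·5·16·(64/5)/20 - 5·16²/30 - 5·(64/5)³/(6·16) = 128/75 kN·m
Superposition: M = Σ M_i = 73/375 kN·m ≈ 0.194667 kN·m

M(64/5) = 73/375 kN·m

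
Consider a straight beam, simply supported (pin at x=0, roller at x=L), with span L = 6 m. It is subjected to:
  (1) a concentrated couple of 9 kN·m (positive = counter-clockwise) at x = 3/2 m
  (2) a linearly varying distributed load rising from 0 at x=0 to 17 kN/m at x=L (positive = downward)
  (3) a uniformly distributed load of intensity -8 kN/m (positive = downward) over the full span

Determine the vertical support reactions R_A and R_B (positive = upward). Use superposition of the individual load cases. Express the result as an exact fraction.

R_A = -11/2 kN, R_B = 17/2 kN

Load 1 — applied couple M₀=9 kN·m at a=3/2 m (b=L-a=9/2):
  R_A = M₀/L = 9/6 = 3/2 kN
  R_B = -M₀/L = -9/6 = -3/2 kN
Load 2 — triangular load w₀=17 kN/m (0→w₀ over full span):
  R_A = w₀L/6 = 17·6/6 = 17 kN
  R_B = w₀L/3 = 17·6/3 = 34 kN
Load 3 — uniform load w=-8 kN/m over full span:
  R_A = wL/2 = (-8)·6/2 = -24 kN
  R_B = wL/2 = (-8)·6/2 = -24 kN
Superposition: R_A = -11/2 kN, R_B = 17/2 kN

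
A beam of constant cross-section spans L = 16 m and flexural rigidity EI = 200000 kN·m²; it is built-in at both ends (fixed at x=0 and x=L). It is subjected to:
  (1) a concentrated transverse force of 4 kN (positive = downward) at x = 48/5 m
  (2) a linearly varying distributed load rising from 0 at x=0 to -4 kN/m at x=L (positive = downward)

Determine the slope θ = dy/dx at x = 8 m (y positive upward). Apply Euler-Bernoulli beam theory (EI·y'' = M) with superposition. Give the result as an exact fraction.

Load 1 — point force P=4 kN at a=48/5 m (b=L-a=32/5):
  θ_1 = -Pb²x(2aL-(3a+b)x)/(2L³EI)  [x≤a] = -4·(32/5)²·8·(2·(48/5)·16-(3·(48/5)+(32/5))·8)/(2·16³·200000) = -8/390625 rad
Load 2 — triangular load w₀=-4 kN/m (0→w₀ over full span):
  θ_2 = -w₀(2x(L-x)(L-2x)(x+2L)+x²(L-x)²)/(120LEI) = -(-4)·(2·8·(16-8)·(16-2·8)·(8+2·16)+8²·(16-8)²)/(120·16·200000) = 2/46875 rad
Superposition: θ = Σ θ_i = 26/1171875 rad ≈ 0.000022 rad

θ(8) = 26/1171875 rad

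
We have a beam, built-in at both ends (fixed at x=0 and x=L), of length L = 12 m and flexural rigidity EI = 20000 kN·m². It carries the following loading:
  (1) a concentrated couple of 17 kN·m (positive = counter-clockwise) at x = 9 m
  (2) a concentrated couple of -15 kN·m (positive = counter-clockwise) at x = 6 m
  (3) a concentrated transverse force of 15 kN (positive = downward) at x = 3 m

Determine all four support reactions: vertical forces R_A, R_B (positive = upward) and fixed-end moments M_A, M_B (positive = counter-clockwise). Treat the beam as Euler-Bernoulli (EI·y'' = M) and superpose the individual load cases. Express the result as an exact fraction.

Load 1 — applied couple M₀=17 kN·m at a=9 m (b=L-a=3):
  R_A = 6M₀ab/L³ = 6·17·9·3/12³ = 51/32 kN
  M_A = M₀b(2a-b)/L² = 17·3·(2·9-3)/12² = 85/16 kN·m
  R_B = -6M₀ab/L³ = -6·17·9·3/12³ = -51/32 kN
  M_B = M₀a(2b-a)/L² = 17·9·(2·3-9)/12² = -51/16 kN·m
Load 2 — applied couple M₀=-15 kN·m at a=6 m (b=L-a=6):
  R_A = 6M₀ab/L³ = 6·(-15)·6·6/12³ = -15/8 kN
  M_A = M₀b(2a-b)/L² = (-15)·6·(2·6-6)/12² = -15/4 kN·m
  R_B = -6M₀ab/L³ = -6·(-15)·6·6/12³ = 15/8 kN
  M_B = M₀a(2b-a)/L² = (-15)·6·(2·6-6)/12² = -15/4 kN·m
Load 3 — point force P=15 kN at a=3 m (b=L-a=9):
  R_A = Pb²(3a+b)/L³ = 15·9²·(3·3+9)/12³ = 405/32 kN
  M_A = Pab²/L² = 15·3·9²/12² = 405/16 kN·m
  R_B = Pa²(a+3b)/L³ = 15·3²·(3+3·9)/12³ = 75/32 kN
  M_B = -Pa²b/L² = -15·3²·9/12² = -135/16 kN·m
Superposition: R_A = 99/8 kN, M_A = 215/8 kN·m, R_B = 21/8 kN, M_B = -123/8 kN·m

R_A = 99/8 kN, M_A = 215/8 kN·m, R_B = 21/8 kN, M_B = -123/8 kN·m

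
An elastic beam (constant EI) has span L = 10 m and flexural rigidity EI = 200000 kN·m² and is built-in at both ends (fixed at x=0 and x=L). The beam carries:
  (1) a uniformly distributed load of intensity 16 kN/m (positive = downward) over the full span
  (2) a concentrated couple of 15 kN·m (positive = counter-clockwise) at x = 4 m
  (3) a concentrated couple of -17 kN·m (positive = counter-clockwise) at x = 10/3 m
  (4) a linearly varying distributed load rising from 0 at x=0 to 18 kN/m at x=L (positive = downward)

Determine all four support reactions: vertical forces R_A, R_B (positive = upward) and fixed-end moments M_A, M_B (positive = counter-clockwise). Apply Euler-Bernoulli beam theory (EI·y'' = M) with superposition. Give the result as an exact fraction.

Load 1 — uniform load w=16 kN/m over full span:
  R_A = wL/2 = 16·10/2 = 80 kN
  M_A = wL²/12 = 16·10²/12 = 400/3 kN·m
  R_B = wL/2 = 16·10/2 = 80 kN
  M_B = -wL²/12 = -16·10²/12 = -400/3 kN·m
Load 2 — applied couple M₀=15 kN·m at a=4 m (b=L-a=6):
  R_A = 6M₀ab/L³ = 6·15·4·6/10³ = 54/25 kN
  M_A = M₀b(2a-b)/L² = 15·6·(2·4-6)/10² = 9/5 kN·m
  R_B = -6M₀ab/L³ = -6·15·4·6/10³ = -54/25 kN
  M_B = M₀a(2b-a)/L² = 15·4·(2·6-4)/10² = 24/5 kN·m
Load 3 — applied couple M₀=-17 kN·m at a=10/3 m (b=L-a=20/3):
  R_A = 6M₀ab/L³ = 6·(-17)·(10/3)·(20/3)/10³ = -34/15 kN
  M_A = M₀b(2a-b)/L² = (-17)·(20/3)·(2·(10/3)-(20/3))/10² = 0 kN·m
  R_B = -6M₀ab/L³ = -6·(-17)·(10/3)·(20/3)/10³ = 34/15 kN
  M_B = M₀a(2b-a)/L² = (-17)·(10/3)·(2·(20/3)-(10/3))/10² = -17/3 kN·m
Load 4 — triangular load w₀=18 kN/m (0→w₀ over full span):
  R_A = 3w₀L/20 = 3·18·10/20 = 27 kN
  M_A = w₀L²/30 = 18·10²/30 = 60 kN·m
  R_B = 7w₀L/20 = 7·18·10/20 = 63 kN
  M_B = -w₀L²/20 = -18·10²/20 = -90 kN·m
Superposition: R_A = 8017/75 kN, M_A = 2927/15 kN·m, R_B = 10733/75 kN, M_B = -1121/5 kN·m

R_A = 8017/75 kN, M_A = 2927/15 kN·m, R_B = 10733/75 kN, M_B = -1121/5 kN·m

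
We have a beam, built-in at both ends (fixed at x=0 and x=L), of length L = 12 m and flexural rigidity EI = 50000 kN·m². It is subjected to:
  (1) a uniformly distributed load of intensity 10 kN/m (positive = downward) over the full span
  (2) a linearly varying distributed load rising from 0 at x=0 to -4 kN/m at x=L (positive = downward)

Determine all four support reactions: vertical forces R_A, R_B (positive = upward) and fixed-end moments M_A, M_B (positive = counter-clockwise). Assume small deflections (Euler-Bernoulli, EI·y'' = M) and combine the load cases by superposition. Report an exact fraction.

Load 1 — uniform load w=10 kN/m over full span:
  R_A = wL/2 = 10·12/2 = 60 kN
  M_A = wL²/12 = 10·12²/12 = 120 kN·m
  R_B = wL/2 = 10·12/2 = 60 kN
  M_B = -wL²/12 = -10·12²/12 = -120 kN·m
Load 2 — triangular load w₀=-4 kN/m (0→w₀ over full span):
  R_A = 3w₀L/20 = 3·(-4)·12/20 = -36/5 kN
  M_A = w₀L²/30 = (-4)·12²/30 = -96/5 kN·m
  R_B = 7w₀L/20 = 7·(-4)·12/20 = -84/5 kN
  M_B = -w₀L²/20 = -(-4)·12²/20 = 144/5 kN·m
Superposition: R_A = 264/5 kN, M_A = 504/5 kN·m, R_B = 216/5 kN, M_B = -456/5 kN·m

R_A = 264/5 kN, M_A = 504/5 kN·m, R_B = 216/5 kN, M_B = -456/5 kN·m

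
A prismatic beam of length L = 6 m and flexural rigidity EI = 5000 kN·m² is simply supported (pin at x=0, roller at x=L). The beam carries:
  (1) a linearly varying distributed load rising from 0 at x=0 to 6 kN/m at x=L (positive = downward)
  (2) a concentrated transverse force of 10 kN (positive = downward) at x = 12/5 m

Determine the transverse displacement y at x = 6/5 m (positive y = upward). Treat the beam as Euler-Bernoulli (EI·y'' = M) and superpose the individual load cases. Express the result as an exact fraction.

y(6/5) = -106353/9765625 m

Load 1 — triangular load w₀=6 kN/m (0→w₀ over full span):
  y_1 = -w₀x(7L⁴-10L²x²+3x⁴)/(360LEI) = -6·(6/5)·(7·6⁴-10·6²·(6/5)²+3·(6/5)⁴)/(360·6·5000) = -55728/9765625 m
Load 2 — point force P=10 kN at a=12/5 m (b=L-a=18/5):
  y_2 = -Pbx(L²-b²-x²)/(6LEI)  [x≤a] = -10·(18/5)·(6/5)·(6²-(18/5)²-(6/5)²)/(6·6·5000) = -81/15625 m
Superposition: y = Σ y_i = -106353/9765625 m ≈ -0.010891 m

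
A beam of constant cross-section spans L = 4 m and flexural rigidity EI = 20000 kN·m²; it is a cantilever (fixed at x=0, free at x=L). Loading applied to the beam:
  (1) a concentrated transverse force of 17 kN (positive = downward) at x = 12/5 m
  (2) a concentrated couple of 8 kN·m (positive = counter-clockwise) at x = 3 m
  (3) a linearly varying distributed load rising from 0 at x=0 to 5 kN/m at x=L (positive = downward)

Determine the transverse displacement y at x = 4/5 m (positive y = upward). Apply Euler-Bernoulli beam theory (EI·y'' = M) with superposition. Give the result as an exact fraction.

Load 1 — point force P=17 kN at a=12/5 m (b=L-a=8/5):
  y_1 = -Px²(3a-x)/(6EI)  [x≤a] = -17·(4/5)²·(3·(12/5)-(4/5))/(6·20000) = -136/234375 m
Load 2 — applied couple M₀=8 kN·m at a=3 m (b=L-a=1):
  y_2 = M₀x²/(2EI)  [x≤a] = 8·(4/5)²/(2·20000) = 2/15625 m
Load 3 — triangular load w₀=5 kN/m (0→w₀ over full span):
  y_3 = (w₀Lx³/12-w₀L²x²/6-w₀x⁵/(120L))/EI = (5·4·(4/5)³/12-5·4²·(4/5)²/6-5·(4/5)⁵/(120·4))/20000 = -2251/5859375 m
Superposition: y = Σ y_i = -4901/5859375 m ≈ -0.000836 m

y(4/5) = -4901/5859375 m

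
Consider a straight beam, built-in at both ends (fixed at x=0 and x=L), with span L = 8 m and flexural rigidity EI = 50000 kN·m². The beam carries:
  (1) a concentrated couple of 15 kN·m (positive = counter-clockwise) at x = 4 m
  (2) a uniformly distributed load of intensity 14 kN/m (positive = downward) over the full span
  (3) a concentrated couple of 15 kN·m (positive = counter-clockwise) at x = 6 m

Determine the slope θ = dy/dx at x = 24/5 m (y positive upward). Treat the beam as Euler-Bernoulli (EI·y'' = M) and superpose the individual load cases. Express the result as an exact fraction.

θ(24/5) = 4109/6250000 rad

Load 1 — applied couple M₀=15 kN·m at a=4 m (b=L-a=4):
  θ_1 = (R_Ax²/2 - M_Ax - M₀(x-a))/EI  [x>a] with R_A=45/16, M_A=15/4 = ((45/16)·(24/5)²/2 - (15/4)·(24/5) - 15·((24/5)-4))/50000 = 3/62500 rad
Load 2 — uniform load w=14 kN/m over full span:
  θ_2 = -wx(L-x)(L-2x)/(12EI) = -14·(24/5)·(8-(24/5))·(8-2·(24/5))/(12·50000) = 224/390625 rad
Load 3 — applied couple M₀=15 kN·m at a=6 m (b=L-a=2):
  θ_3 = (R_Ax²/2 - M_Ax)/EI  [x≤a] with R_A=135/64, M_A=75/16 = ((135/64)·(24/5)²/2 - (75/16)·(24/5))/50000 = 9/250000 rad
Superposition: θ = Σ θ_i = 4109/6250000 rad ≈ 0.000657 rad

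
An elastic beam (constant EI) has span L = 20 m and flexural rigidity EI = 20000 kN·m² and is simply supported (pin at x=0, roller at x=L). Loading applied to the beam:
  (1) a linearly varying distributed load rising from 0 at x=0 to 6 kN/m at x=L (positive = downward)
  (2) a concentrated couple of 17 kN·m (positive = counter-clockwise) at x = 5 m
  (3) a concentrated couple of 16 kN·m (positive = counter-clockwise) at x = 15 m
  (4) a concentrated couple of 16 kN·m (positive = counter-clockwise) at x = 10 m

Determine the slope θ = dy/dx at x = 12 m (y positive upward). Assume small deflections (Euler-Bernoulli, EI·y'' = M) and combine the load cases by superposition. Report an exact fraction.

θ(12) = 30619/2400000 rad

Load 1 — triangular load w₀=6 kN/m (0→w₀ over full span):
  θ_1 = -w₀(7L⁴-30L²x²+15x⁴)/(360LEI) = -6·(7·20⁴-30·20²·12²+15·12⁴)/(360·20·20000) = 116/9375 rad
Load 2 — applied couple M₀=17 kN·m at a=5 m (b=L-a=15):
  θ_2 = (M₀x²/(2L)-M₀(x-a)+C₁)/EI  [x>a] with C₁=M₀(3b²-L²)/(6L)=935/24 = (17·12²/(2·20)-17·(12-5)+(935/24))/20000 = -2261/2400000 rad
Load 3 — applied couple M₀=16 kN·m at a=15 m (b=L-a=5):
  θ_3 = (M₀x²/(2L)+C₁)/EI  [x≤a] with C₁=M₀(3b²-L²)/(6L)=-130/3 = (16·12²/(2·20)+(-130/3))/20000 = 107/150000 rad
Load 4 — applied couple M₀=16 kN·m at a=10 m (b=L-a=10):
  θ_4 = (M₀x²/(2L)-M₀(x-a)+C₁)/EI  [x>a] with C₁=M₀(3b²-L²)/(6L)=-40/3 = (16·12²/(2·20)-16·(12-10)+(-40/3))/20000 = 23/37500 rad
Superposition: θ = Σ θ_i = 30619/2400000 rad ≈ 0.012758 rad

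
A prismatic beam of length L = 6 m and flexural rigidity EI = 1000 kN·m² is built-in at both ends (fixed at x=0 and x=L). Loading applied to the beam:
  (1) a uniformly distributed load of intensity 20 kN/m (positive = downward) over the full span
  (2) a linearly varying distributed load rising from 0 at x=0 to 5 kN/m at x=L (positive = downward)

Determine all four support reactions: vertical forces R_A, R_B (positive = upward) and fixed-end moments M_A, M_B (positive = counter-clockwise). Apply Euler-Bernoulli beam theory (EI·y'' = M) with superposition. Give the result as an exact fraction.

Load 1 — uniform load w=20 kN/m over full span:
  R_A = wL/2 = 20·6/2 = 60 kN
  M_A = wL²/12 = 20·6²/12 = 60 kN·m
  R_B = wL/2 = 20·6/2 = 60 kN
  M_B = -wL²/12 = -20·6²/12 = -60 kN·m
Load 2 — triangular load w₀=5 kN/m (0→w₀ over full span):
  R_A = 3w₀L/20 = 3·5·6/20 = 9/2 kN
  M_A = w₀L²/30 = 5·6²/30 = 6 kN·m
  R_B = 7w₀L/20 = 7·5·6/20 = 21/2 kN
  M_B = -w₀L²/20 = -5·6²/20 = -9 kN·m
Superposition: R_A = 129/2 kN, M_A = 66 kN·m, R_B = 141/2 kN, M_B = -69 kN·m

R_A = 129/2 kN, M_A = 66 kN·m, R_B = 141/2 kN, M_B = -69 kN·m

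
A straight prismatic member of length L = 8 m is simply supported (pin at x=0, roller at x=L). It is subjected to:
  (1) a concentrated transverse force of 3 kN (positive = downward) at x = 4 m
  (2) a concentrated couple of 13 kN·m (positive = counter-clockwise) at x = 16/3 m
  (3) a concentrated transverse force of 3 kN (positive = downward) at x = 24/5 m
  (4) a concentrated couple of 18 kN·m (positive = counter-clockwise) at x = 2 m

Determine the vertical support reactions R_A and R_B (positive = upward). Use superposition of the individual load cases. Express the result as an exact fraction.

R_A = 263/40 kN, R_B = -23/40 kN

Load 1 — point force P=3 kN at a=4 m (b=L-a=4):
  R_A = Pb/L = 3·4/8 = 3/2 kN
  R_B = Pa/L = 3·4/8 = 3/2 kN
Load 2 — applied couple M₀=13 kN·m at a=16/3 m (b=L-a=8/3):
  R_A = M₀/L = 13/8 kN
  R_B = -M₀/L = -13/8 kN
Load 3 — point force P=3 kN at a=24/5 m (b=L-a=16/5):
  R_A = Pb/L = 3·(16/5)/8 = 6/5 kN
  R_B = Pa/L = 3·(24/5)/8 = 9/5 kN
Load 4 — applied couple M₀=18 kN·m at a=2 m (b=L-a=6):
  R_A = M₀/L = 18/8 = 9/4 kN
  R_B = -M₀/L = -18/8 = -9/4 kN
Superposition: R_A = 263/40 kN, R_B = -23/40 kN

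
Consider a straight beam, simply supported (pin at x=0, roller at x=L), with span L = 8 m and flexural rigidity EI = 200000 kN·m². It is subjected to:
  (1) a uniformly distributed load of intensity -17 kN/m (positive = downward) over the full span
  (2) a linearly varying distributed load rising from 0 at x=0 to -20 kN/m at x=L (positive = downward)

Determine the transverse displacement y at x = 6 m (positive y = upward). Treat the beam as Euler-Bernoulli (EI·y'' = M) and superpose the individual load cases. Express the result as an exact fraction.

Load 1 — uniform load w=-17 kN/m over full span:
  y_1 = -wx(L³-2Lx²+x³)/(24EI) = -(-17)·6·(8³-2·8·6²+6³)/(24·200000) = 323/100000 m
Load 2 — triangular load w₀=-20 kN/m (0→w₀ over full span):
  y_2 = -w₀x(7L⁴-10L²x²+3x⁴)/(360LEI) = -(-20)·6·(7·8⁴-10·8²·6²+3·6⁴)/(360·8·200000) = 119/60000 m
Superposition: y = Σ y_i = 391/75000 m ≈ 0.005213 m

y(6) = 391/75000 m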